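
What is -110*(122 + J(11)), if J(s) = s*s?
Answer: -26730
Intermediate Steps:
J(s) = s**2
-110*(122 + J(11)) = -110*(122 + 11**2) = -110*(122 + 121) = -110*243 = -26730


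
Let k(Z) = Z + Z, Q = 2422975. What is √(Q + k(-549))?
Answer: √2421877 ≈ 1556.2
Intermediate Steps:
k(Z) = 2*Z
√(Q + k(-549)) = √(2422975 + 2*(-549)) = √(2422975 - 1098) = √2421877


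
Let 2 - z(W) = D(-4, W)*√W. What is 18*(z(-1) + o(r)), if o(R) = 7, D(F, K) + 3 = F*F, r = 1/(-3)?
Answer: 162 - 234*I ≈ 162.0 - 234.0*I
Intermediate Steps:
r = -⅓ ≈ -0.33333
D(F, K) = -3 + F² (D(F, K) = -3 + F*F = -3 + F²)
z(W) = 2 - 13*√W (z(W) = 2 - (-3 + (-4)²)*√W = 2 - (-3 + 16)*√W = 2 - 13*√W)
18*(z(-1) + o(r)) = 18*((2 - 13*I) + 7) = 18*(9 - 13*I) = 162 - 234*I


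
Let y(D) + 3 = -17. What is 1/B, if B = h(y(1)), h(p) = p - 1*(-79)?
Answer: 1/59 ≈ 0.016949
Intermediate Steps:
y(D) = -20 (y(D) = -3 - 17 = -20)
h(p) = 79 + p (h(p) = p + 79 = 79 + p)
B = 59 (B = 79 - 20 = 59)
1/B = 1/59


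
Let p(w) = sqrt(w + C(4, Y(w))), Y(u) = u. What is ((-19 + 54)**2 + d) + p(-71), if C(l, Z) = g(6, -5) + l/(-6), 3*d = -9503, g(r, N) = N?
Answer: -5828/3 + I*sqrt(690)/3 ≈ -1942.7 + 8.756*I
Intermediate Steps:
d = -9503/3 (d = (1/3)*(-9503) = -9503/3 ≈ -3167.7)
C(l, Z) = -5 - l/6 (C(l, Z) = -5 + l/(-6) = -5 + l*(-1/6) = -5 - l/6)
p(w) = sqrt(-17/3 + w) (p(w) = sqrt(w + (-5 - 1/6*4)) = sqrt(w + (-5 - 2/3)) = sqrt(w - 17/3) = sqrt(-17/3 + w))
((-19 + 54)**2 + d) + p(-71) = ((-19 + 54)**2 - 9503/3) + sqrt(-51 + 9*(-71))/3 = (35**2 - 9503/3) + sqrt(-51 - 639)/3 = (1225 - 9503/3) + sqrt(-690)/3 = -5828/3 + (I*sqrt(690))/3 = -5828/3 + I*sqrt(690)/3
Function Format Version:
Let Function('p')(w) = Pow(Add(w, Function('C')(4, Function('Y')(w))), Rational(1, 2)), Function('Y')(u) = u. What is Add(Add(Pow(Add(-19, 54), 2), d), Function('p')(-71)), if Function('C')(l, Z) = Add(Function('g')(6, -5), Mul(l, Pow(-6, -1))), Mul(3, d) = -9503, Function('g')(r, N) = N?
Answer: Add(Rational(-5828, 3), Mul(Rational(1, 3), I, Pow(690, Rational(1, 2)))) ≈ Add(-1942.7, Mul(8.7560, I))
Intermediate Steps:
d = Rational(-9503, 3) (d = Mul(Rational(1, 3), -9503) = Rational(-9503, 3) ≈ -3167.7)
Function('C')(l, Z) = Add(-5, Mul(Rational(-1, 6), l)) (Function('C')(l, Z) = Add(-5, Mul(l, Pow(-6, -1))) = Add(-5, Mul(l, Rational(-1, 6))) = Add(-5, Mul(Rational(-1, 6), l)))
Function('p')(w) = Pow(Add(Rational(-17, 3), w), Rational(1, 2)) (Function('p')(w) = Pow(Add(w, Add(-5, Mul(Rational(-1, 6), 4))), Rational(1, 2)) = Pow(Add(w, Add(-5, Rational(-2, 3))), Rational(1, 2)) = Pow(Add(w, Rational(-17, 3)), Rational(1, 2)) = Pow(Add(Rational(-17, 3), w), Rational(1, 2)))
Add(Add(Pow(Add(-19, 54), 2), d), Function('p')(-71)) = Add(Add(Pow(Add(-19, 54), 2), Rational(-9503, 3)), Mul(Rational(1, 3), Pow(Add(-51, Mul(9, -71)), Rational(1, 2)))) = Add(Add(Pow(35, 2), Rational(-9503, 3)), Mul(Rational(1, 3), Pow(Add(-51, -639), Rational(1, 2)))) = Add(Add(1225, Rational(-9503, 3)), Mul(Rational(1, 3), Pow(-690, Rational(1, 2)))) = Add(Rational(-5828, 3), Mul(Rational(1, 3), Mul(I, Pow(690, Rational(1, 2))))) = Add(Rational(-5828, 3), Mul(Rational(1, 3), I, Pow(690, Rational(1, 2))))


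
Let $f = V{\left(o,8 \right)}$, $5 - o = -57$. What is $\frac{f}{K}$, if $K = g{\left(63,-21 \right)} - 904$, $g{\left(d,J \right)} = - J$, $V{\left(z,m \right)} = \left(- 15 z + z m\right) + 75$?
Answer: $\frac{359}{883} \approx 0.40657$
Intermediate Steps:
$o = 62$ ($o = 5 - -57 = 5 + 57 = 62$)
$V{\left(z,m \right)} = 75 - 15 z + m z$ ($V{\left(z,m \right)} = \left(- 15 z + m z\right) + 75 = 75 - 15 z + m z$)
$f = -359$ ($f = 75 - 930 + 8 \cdot 62 = 75 - 930 + 496 = -359$)
$K = -883$ ($K = \left(-1\right) \left(-21\right) - 904 = 21 - 904 = -883$)
$\frac{f}{K} = - \frac{359}{-883} = \left(-359\right) \left(- \frac{1}{883}\right) = \frac{359}{883}$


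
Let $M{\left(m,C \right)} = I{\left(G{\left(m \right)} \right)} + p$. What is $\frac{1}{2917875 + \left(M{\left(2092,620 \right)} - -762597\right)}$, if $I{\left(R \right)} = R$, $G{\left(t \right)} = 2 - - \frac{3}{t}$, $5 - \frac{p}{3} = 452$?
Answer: $\frac{2092}{7696746239} \approx 2.718 \cdot 10^{-7}$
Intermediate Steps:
$p = -1341$ ($p = 15 - 1356 = -1341$)
$G{\left(t \right)} = 2 + \frac{3}{t}$
$M{\left(m,C \right)} = -1339 + \frac{3}{m}$ ($M{\left(m,C \right)} = \left(2 + \frac{3}{m}\right) - 1341 = -1339 + \frac{3}{m}$)
$\frac{1}{2917875 + \left(M{\left(2092,620 \right)} - -762597\right)} = \frac{1}{2917875 - \left(-761258 - \frac{3}{2092}\right)} = \frac{1}{2917875 + \left(\left(-1339 + 3 \cdot \frac{1}{2092}\right) + 762597\right)} = \frac{1}{2917875 + \left(\left(-1339 + \frac{3}{2092}\right) + 762597\right)} = \frac{1}{2917875 + \left(- \frac{2801185}{2092} + 762597\right)} = \frac{1}{2917875 + \frac{1592551739}{2092}} = \frac{1}{\frac{7696746239}{2092}} = \frac{2092}{7696746239}$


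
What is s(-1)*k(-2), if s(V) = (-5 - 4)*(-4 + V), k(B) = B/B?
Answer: 45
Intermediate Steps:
k(B) = 1
s(V) = 36 - 9*V (s(V) = -9*(-4 + V) = 36 - 9*V)
s(-1)*k(-2) = (36 - 9*(-1))*1 = (36 + 9)*1 = 45*1 = 45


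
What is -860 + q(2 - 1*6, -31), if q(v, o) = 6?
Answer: -854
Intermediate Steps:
-860 + q(2 - 1*6, -31) = -860 + 6 = -854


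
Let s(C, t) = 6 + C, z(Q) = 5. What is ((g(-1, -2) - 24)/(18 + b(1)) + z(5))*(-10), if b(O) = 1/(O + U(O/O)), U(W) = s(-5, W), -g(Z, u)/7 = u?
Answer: -1650/37 ≈ -44.595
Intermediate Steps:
g(Z, u) = -7*u
U(W) = 1 (U(W) = 6 - 5 = 1)
b(O) = 1/(1 + O) (b(O) = 1/(O + 1) = 1/(1 + O))
((g(-1, -2) - 24)/(18 + b(1)) + z(5))*(-10) = ((-7*(-2) - 24)/(18 + 1/(1 + 1)) + 5)*(-10) = ((14 - 24)/(18 + 1/2) + 5)*(-10) = (-10/(18 + 1/2) + 5)*(-10) = (-10/37/2 + 5)*(-10) = (-10*2/37 + 5)*(-10) = (-20/37 + 5)*(-10) = (165/37)*(-10) = -1650/37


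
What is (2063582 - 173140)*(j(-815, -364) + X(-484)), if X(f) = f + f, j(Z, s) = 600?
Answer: -695682656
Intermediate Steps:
X(f) = 2*f
(2063582 - 173140)*(j(-815, -364) + X(-484)) = (2063582 - 173140)*(600 + 2*(-484)) = 1890442*(600 - 968) = 1890442*(-368) = -695682656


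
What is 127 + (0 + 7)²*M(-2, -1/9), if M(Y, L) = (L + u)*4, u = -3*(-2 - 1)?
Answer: 16823/9 ≈ 1869.2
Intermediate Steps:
u = 9 (u = -3*(-3) = 9)
M(Y, L) = 36 + 4*L (M(Y, L) = (L + 9)*4 = (9 + L)*4 = 36 + 4*L)
127 + (0 + 7)²*M(-2, -1/9) = 127 + (0 + 7)²*(36 + 4*(-1/9)) = 127 + 7²*(36 + 4*(-1*⅑)) = 127 + 49*(36 + 4*(-⅑)) = 127 + 49*(36 - 4/9) = 127 + 49*(320/9) = 127 + 15680/9 = 16823/9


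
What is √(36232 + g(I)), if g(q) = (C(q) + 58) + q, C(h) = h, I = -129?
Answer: 8*√563 ≈ 189.82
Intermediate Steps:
g(q) = 58 + 2*q (g(q) = (q + 58) + q = (58 + q) + q = 58 + 2*q)
√(36232 + g(I)) = √(36232 + (58 + 2*(-129))) = √(36232 + (58 - 258)) = √(36232 - 200) = √36032 = 8*√563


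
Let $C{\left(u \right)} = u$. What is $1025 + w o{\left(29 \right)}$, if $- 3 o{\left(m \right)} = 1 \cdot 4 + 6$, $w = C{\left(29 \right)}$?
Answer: $\frac{2785}{3} \approx 928.33$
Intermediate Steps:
$w = 29$
$o{\left(m \right)} = - \frac{10}{3}$ ($o{\left(m \right)} = - \frac{1 \cdot 4 + 6}{3} = - \frac{4 + 6}{3} = \left(- \frac{1}{3}\right) 10 = - \frac{10}{3}$)
$1025 + w o{\left(29 \right)} = 1025 + 29 \left(- \frac{10}{3}\right) = 1025 - \frac{290}{3} = \frac{2785}{3}$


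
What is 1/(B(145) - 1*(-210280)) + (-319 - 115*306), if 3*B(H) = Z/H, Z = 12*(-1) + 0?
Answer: -1082690573219/30490596 ≈ -35509.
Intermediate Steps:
Z = -12 (Z = -12 + 0 = -12)
B(H) = -4/H (B(H) = (-12/H)/3 = -4/H)
1/(B(145) - 1*(-210280)) + (-319 - 115*306) = 1/(-4/145 - 1*(-210280)) + (-319 - 115*306) = 1/(-4*1/145 + 210280) + (-319 - 35190) = 1/(-4/145 + 210280) - 35509 = 1/(30490596/145) - 35509 = 145/30490596 - 35509 = -1082690573219/30490596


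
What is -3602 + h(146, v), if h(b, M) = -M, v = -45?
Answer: -3557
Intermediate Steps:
-3602 + h(146, v) = -3602 - 1*(-45) = -3602 + 45 = -3557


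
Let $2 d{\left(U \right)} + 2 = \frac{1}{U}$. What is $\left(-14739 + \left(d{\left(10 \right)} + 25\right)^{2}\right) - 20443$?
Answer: $- \frac{13841439}{400} \approx -34604.0$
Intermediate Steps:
$d{\left(U \right)} = -1 + \frac{1}{2 U}$
$\left(-14739 + \left(d{\left(10 \right)} + 25\right)^{2}\right) - 20443 = \left(-14739 + \left(\frac{\frac{1}{2} - 10}{10} + 25\right)^{2}\right) - 20443 = \left(-14739 + \left(\frac{1}{10} \left(- \frac{19}{2}\right) + 25\right)^{2}\right) - 20443 = \left(-14739 + \left(- \frac{19}{20} + 25\right)^{2}\right) - 20443 = \left(-14739 + \left(\frac{481}{20}\right)^{2}\right) - 20443 = \left(-14739 + \frac{231361}{400}\right) - 20443 = - \frac{5664239}{400} - 20443 = - \frac{13841439}{400}$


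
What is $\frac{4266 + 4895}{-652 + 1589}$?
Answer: $\frac{9161}{937} \approx 9.7769$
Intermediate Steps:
$\frac{4266 + 4895}{-652 + 1589} = \frac{9161}{937}$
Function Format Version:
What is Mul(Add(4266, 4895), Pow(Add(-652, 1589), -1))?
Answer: Rational(9161, 937) ≈ 9.7769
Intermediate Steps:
Mul(Add(4266, 4895), Pow(Add(-652, 1589), -1)) = Mul(9161, Pow(937, -1)) = Mul(9161, Rational(1, 937)) = Rational(9161, 937)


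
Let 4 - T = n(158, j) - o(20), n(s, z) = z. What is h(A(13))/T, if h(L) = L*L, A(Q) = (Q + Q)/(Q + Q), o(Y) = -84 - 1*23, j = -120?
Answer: 1/17 ≈ 0.058824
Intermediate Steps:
o(Y) = -107 (o(Y) = -84 - 23 = -107)
A(Q) = 1 (A(Q) = (2*Q)/((2*Q)) = (2*Q)*(1/(2*Q)) = 1)
T = 17 (T = 4 - (-120 - 1*(-107)) = 4 - (-120 + 107) = 4 - 1*(-13) = 4 + 13 = 17)
h(L) = L²
h(A(13))/T = 1²/17 = 1*(1/17) = 1/17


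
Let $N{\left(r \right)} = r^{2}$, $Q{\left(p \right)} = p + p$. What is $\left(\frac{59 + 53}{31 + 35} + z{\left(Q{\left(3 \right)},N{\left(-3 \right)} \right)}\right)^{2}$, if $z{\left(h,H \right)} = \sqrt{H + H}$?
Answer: $\frac{22738}{1089} + \frac{112 \sqrt{2}}{11} \approx 35.279$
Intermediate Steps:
$Q{\left(p \right)} = 2 p$
$z{\left(h,H \right)} = \sqrt{2} \sqrt{H}$ ($z{\left(h,H \right)} = \sqrt{2 H} = \sqrt{2} \sqrt{H}$)
$\left(\frac{59 + 53}{31 + 35} + z{\left(Q{\left(3 \right)},N{\left(-3 \right)} \right)}\right)^{2} = \left(\frac{59 + 53}{31 + 35} + \sqrt{2} \sqrt{\left(-3\right)^{2}}\right)^{2} = \left(\frac{112}{66} + \sqrt{2} \sqrt{9}\right)^{2} = \left(112 \cdot \frac{1}{66} + \sqrt{2} \cdot 3\right)^{2} = \left(\frac{56}{33} + 3 \sqrt{2}\right)^{2}$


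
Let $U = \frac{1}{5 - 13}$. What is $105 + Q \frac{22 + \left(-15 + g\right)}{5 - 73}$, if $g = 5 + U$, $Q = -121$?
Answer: $\frac{68615}{544} \approx 126.13$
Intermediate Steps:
$U = - \frac{1}{8}$ ($U = \frac{1}{-8} = - \frac{1}{8} \approx -0.125$)
$g = \frac{39}{8}$ ($g = 5 - \frac{1}{8} = \frac{39}{8} \approx 4.875$)
$105 + Q \frac{22 + \left(-15 + g\right)}{5 - 73} = 105 - 121 \frac{22 + \left(-15 + \frac{39}{8}\right)}{5 - 73} = 105 - 121 \frac{22 - \frac{81}{8}}{-68} = 105 - 121 \cdot \frac{95}{8} \left(- \frac{1}{68}\right) = 105 - - \frac{11495}{544} = 105 + \frac{11495}{544} = \frac{68615}{544}$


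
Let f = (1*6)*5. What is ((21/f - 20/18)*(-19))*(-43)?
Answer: -30229/90 ≈ -335.88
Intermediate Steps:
f = 30 (f = 6*5 = 30)
((21/f - 20/18)*(-19))*(-43) = ((21/30 - 20/18)*(-19))*(-43) = ((21*(1/30) - 20*1/18)*(-19))*(-43) = ((7/10 - 10/9)*(-19))*(-43) = -37/90*(-19)*(-43) = (703/90)*(-43) = -30229/90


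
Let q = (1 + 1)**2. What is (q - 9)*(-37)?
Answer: 185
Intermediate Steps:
q = 4 (q = 2**2 = 4)
(q - 9)*(-37) = (4 - 9)*(-37) = -5*(-37) = 185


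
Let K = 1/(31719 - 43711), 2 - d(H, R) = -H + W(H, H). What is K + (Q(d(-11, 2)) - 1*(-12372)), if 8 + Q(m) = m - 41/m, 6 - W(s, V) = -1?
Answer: 296215889/23984 ≈ 12351.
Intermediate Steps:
W(s, V) = 7 (W(s, V) = 6 - 1*(-1) = 6 + 1 = 7)
d(H, R) = -5 + H (d(H, R) = 2 - (-H + 7) = 2 - (7 - H) = 2 + (-7 + H) = -5 + H)
Q(m) = -8 + m - 41/m (Q(m) = -8 + (m - 41/m) = -8 + m - 41/m)
K = -1/11992 (K = 1/(-11992) = -1/11992 ≈ -8.3389e-5)
K + (Q(d(-11, 2)) - 1*(-12372)) = -1/11992 + ((-8 + (-5 - 11) - 41/(-5 - 11)) - 1*(-12372)) = -1/11992 + ((-8 - 16 - 41/(-16)) + 12372) = -1/11992 + ((-8 - 16 - 41*(-1/16)) + 12372) = -1/11992 + ((-8 - 16 + 41/16) + 12372) = -1/11992 + (-343/16 + 12372) = -1/11992 + 197609/16 = 296215889/23984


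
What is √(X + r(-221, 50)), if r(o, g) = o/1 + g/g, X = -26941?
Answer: I*√27161 ≈ 164.81*I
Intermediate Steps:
r(o, g) = 1 + o (r(o, g) = o*1 + 1 = o + 1 = 1 + o)
√(X + r(-221, 50)) = √(-26941 + (1 - 221)) = √(-26941 - 220) = √(-27161) = I*√27161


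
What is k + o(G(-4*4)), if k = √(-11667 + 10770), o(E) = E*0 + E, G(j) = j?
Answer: -16 + I*√897 ≈ -16.0 + 29.95*I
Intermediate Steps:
o(E) = E (o(E) = 0 + E = E)
k = I*√897 (k = √(-897) = I*√897 ≈ 29.95*I)
k + o(G(-4*4)) = I*√897 - 4*4 = I*√897 - 16 = -16 + I*√897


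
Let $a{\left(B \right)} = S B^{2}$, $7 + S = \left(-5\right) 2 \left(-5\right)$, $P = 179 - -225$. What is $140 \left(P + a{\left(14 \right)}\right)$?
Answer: $1236480$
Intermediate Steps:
$P = 404$ ($P = 179 + 225 = 404$)
$S = 43$ ($S = -7 + \left(-5\right) 2 \left(-5\right) = -7 - -50 = -7 + 50 = 43$)
$a{\left(B \right)} = 43 B^{2}$
$140 \left(P + a{\left(14 \right)}\right) = 140 \left(404 + 43 \cdot 14^{2}\right) = 140 \left(404 + 43 \cdot 196\right) = 140 \left(404 + 8428\right) = 140 \cdot 8832 = 1236480$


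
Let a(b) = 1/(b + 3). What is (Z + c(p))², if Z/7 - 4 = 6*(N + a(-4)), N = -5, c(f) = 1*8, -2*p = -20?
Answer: 46656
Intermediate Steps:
p = 10 (p = -½*(-20) = 10)
c(f) = 8
a(b) = 1/(3 + b)
Z = -224 (Z = 28 + 7*(6*(-5 + 1/(3 - 4))) = 28 + 7*(6*(-5 + 1/(-1))) = 28 + 7*(6*(-5 - 1)) = 28 + 7*(6*(-6)) = 28 + 7*(-36) = 28 - 252 = -224)
(Z + c(p))² = (-224 + 8)² = (-216)² = 46656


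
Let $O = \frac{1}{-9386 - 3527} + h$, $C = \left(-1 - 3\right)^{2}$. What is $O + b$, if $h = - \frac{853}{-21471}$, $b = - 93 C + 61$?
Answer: $- \frac{395631924503}{277255023} \approx -1427.0$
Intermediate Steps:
$C = 16$ ($C = \left(-4\right)^{2} = 16$)
$b = -1427$ ($b = \left(-93\right) 16 + 61 = -1488 + 61 = -1427$)
$h = \frac{853}{21471}$ ($h = \left(-853\right) \left(- \frac{1}{21471}\right) = \frac{853}{21471} \approx 0.039728$)
$O = \frac{10993318}{277255023}$ ($O = \frac{1}{-9386 - 3527} + \frac{853}{21471} = \frac{1}{-12913} + \frac{853}{21471} = - \frac{1}{12913} + \frac{853}{21471} = \frac{10993318}{277255023} \approx 0.039651$)
$O + b = \frac{10993318}{277255023} - 1427 = - \frac{395631924503}{277255023}$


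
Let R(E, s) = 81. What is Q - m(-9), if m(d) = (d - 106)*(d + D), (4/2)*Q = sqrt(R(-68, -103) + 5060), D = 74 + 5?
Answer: 8050 + sqrt(5141)/2 ≈ 8085.9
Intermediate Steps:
D = 79
Q = sqrt(5141)/2 (Q = sqrt(81 + 5060)/2 = sqrt(5141)/2 ≈ 35.850)
m(d) = (-106 + d)*(79 + d) (m(d) = (d - 106)*(d + 79) = (-106 + d)*(79 + d))
Q - m(-9) = sqrt(5141)/2 - (-8374 + (-9)**2 - 27*(-9)) = sqrt(5141)/2 - (-8374 + 81 + 243) = sqrt(5141)/2 - 1*(-8050) = sqrt(5141)/2 + 8050 = 8050 + sqrt(5141)/2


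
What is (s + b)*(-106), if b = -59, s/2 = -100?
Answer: 27454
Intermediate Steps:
s = -200 (s = 2*(-100) = -200)
(s + b)*(-106) = (-200 - 59)*(-106) = -259*(-106) = 27454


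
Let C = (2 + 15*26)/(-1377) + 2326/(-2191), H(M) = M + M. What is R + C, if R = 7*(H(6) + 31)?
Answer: 904057333/3017007 ≈ 299.65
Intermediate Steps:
H(M) = 2*M
R = 301 (R = 7*(2*6 + 31) = 7*(12 + 31) = 7*43 = 301)
C = -4061774/3017007 (C = (2 + 390)*(-1/1377) + 2326*(-1/2191) = 392*(-1/1377) - 2326/2191 = -392/1377 - 2326/2191 = -4061774/3017007 ≈ -1.3463)
R + C = 301 - 4061774/3017007 = 904057333/3017007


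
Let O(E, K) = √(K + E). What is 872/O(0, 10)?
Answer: 436*√10/5 ≈ 275.75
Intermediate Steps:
O(E, K) = √(E + K)
872/O(0, 10) = 872/(√(0 + 10)) = 872/(√10) = 872*(√10/10) = 436*√10/5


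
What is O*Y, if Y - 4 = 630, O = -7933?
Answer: -5029522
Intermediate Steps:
Y = 634 (Y = 4 + 630 = 634)
O*Y = -7933*634 = -5029522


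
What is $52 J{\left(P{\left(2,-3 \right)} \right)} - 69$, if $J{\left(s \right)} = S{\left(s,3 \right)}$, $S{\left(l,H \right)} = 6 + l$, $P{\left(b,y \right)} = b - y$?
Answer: $503$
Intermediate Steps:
$J{\left(s \right)} = 6 + s$
$52 J{\left(P{\left(2,-3 \right)} \right)} - 69 = 52 \left(6 + \left(2 - -3\right)\right) - 69 = 52 \left(6 + \left(2 + 3\right)\right) - 69 = 52 \left(6 + 5\right) - 69 = 52 \cdot 11 - 69 = 572 - 69 = 503$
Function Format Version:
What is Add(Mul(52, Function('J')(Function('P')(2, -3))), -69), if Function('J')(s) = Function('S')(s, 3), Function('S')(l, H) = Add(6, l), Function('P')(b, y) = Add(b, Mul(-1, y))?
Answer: 503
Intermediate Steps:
Function('J')(s) = Add(6, s)
Add(Mul(52, Function('J')(Function('P')(2, -3))), -69) = Add(Mul(52, Add(6, Add(2, Mul(-1, -3)))), -69) = Add(Mul(52, Add(6, Add(2, 3))), -69) = Add(Mul(52, Add(6, 5)), -69) = Add(Mul(52, 11), -69) = Add(572, -69) = 503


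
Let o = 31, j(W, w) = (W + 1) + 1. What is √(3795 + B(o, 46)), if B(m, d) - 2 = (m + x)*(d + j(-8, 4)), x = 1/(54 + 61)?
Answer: √2664757/23 ≈ 70.974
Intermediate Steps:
x = 1/115 ≈ 0.0086956
j(W, w) = 2 + W (j(W, w) = (1 + W) + 1 = 2 + W)
B(m, d) = 2 + (-6 + d)*(1/115 + m) (B(m, d) = 2 + (m + 1/115)*(d + (2 - 8)) = 2 + (1/115 + m)*(d - 6) = 2 + (1/115 + m)*(-6 + d) = 2 + (-6 + d)*(1/115 + m))
√(3795 + B(o, 46)) = √(3795 + (224/115 - 6*31 + (1/115)*46 + 46*31)) = √(3795 + (224/115 - 186 + ⅖ + 1426)) = √(3795 + 28574/23) = √(115859/23) = √2664757/23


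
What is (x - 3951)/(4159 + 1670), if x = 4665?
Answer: 238/1943 ≈ 0.12249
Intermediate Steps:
(x - 3951)/(4159 + 1670) = (4665 - 3951)/(4159 + 1670) = 714/5829 = 714*(1/5829) = 238/1943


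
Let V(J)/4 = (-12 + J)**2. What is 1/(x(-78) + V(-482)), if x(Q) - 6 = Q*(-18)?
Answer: 1/977554 ≈ 1.0230e-6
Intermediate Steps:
x(Q) = 6 - 18*Q (x(Q) = 6 + Q*(-18) = 6 - 18*Q)
V(J) = 4*(-12 + J)**2
1/(x(-78) + V(-482)) = 1/((6 - 18*(-78)) + 4*(-12 - 482)**2) = 1/((6 + 1404) + 4*(-494)**2) = 1/(1410 + 4*244036) = 1/(1410 + 976144) = 1/977554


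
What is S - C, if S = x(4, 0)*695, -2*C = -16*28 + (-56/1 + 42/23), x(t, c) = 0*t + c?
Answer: -5775/23 ≈ -251.09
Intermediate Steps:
x(t, c) = c (x(t, c) = 0 + c = c)
C = 5775/23 (C = -(-16*28 + (-56/1 + 42/23))/2 = -(-448 + (-56*1 + 42*(1/23)))/2 = -(-448 + (-56 + 42/23))/2 = -(-448 - 1246/23)/2 = -½*(-11550/23) = 5775/23 ≈ 251.09)
S = 0 (S = 0*695 = 0)
S - C = 0 - 1*5775/23 = 0 - 5775/23 = -5775/23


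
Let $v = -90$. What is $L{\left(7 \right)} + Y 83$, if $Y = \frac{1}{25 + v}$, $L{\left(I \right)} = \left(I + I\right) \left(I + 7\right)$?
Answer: $\frac{12657}{65} \approx 194.72$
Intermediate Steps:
$L{\left(I \right)} = 2 I \left(7 + I\right)$
$Y = - \frac{1}{65}$ ($Y = \frac{1}{25 - 90} = \frac{1}{-65} = - \frac{1}{65} \approx -0.015385$)
$L{\left(7 \right)} + Y 83 = 2 \cdot 7 \left(7 + 7\right) - \frac{83}{65} = 2 \cdot 7 \cdot 14 - \frac{83}{65} = 196 - \frac{83}{65} = \frac{12657}{65}$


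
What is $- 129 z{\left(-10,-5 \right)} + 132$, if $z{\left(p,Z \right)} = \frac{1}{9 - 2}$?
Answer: $\frac{795}{7} \approx 113.57$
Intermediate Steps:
$z{\left(p,Z \right)} = \frac{1}{7}$
$- 129 z{\left(-10,-5 \right)} + 132 = \left(-129\right) \frac{1}{7} + 132 = - \frac{129}{7} + 132 = \frac{795}{7}$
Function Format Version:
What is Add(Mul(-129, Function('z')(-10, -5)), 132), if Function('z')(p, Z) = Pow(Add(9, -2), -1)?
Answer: Rational(795, 7) ≈ 113.57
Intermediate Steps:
Function('z')(p, Z) = Rational(1, 7) (Function('z')(p, Z) = Pow(7, -1) = Rational(1, 7))
Add(Mul(-129, Function('z')(-10, -5)), 132) = Add(Mul(-129, Rational(1, 7)), 132) = Add(Rational(-129, 7), 132) = Rational(795, 7)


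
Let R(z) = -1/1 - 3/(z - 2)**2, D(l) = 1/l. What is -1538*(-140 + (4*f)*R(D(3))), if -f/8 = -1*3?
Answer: 13060696/25 ≈ 5.2243e+5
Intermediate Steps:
R(z) = -1 - 3/(-2 + z)**2 (R(z) = -1*1 - 3/(-2 + z)**2 = -1 - 3/(-2 + z)**2)
f = 24 (f = -(-8)*3 = -8*(-3) = 24)
-1538*(-140 + (4*f)*R(D(3))) = -1538*(-140 + (4*24)*(-1 - 3/(-2 + 1/3)**2)) = -1538*(-140 + 96*(-1 - 3/(-2 + 1/3)**2)) = -1538*(-140 + 96*(-1 - 3/(-5/3)**2)) = -1538*(-140 + 96*(-1 - 3*9/25)) = -1538*(-140 + 96*(-1 - 27/25)) = -1538*(-140 + 96*(-52/25)) = -1538*(-140 - 4992/25) = -1538*(-8492/25) = 13060696/25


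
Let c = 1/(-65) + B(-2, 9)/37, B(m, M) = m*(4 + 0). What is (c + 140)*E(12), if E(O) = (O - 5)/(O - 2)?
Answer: 2353001/24050 ≈ 97.838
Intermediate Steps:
B(m, M) = 4*m (B(m, M) = m*4 = 4*m)
c = -557/2405 (c = 1/(-65) + (4*(-2))/37 = 1*(-1/65) - 8*1/37 = -1/65 - 8/37 = -557/2405 ≈ -0.23160)
E(O) = (-5 + O)/(-2 + O)
(c + 140)*E(12) = (-557/2405 + 140)*((-5 + 12)/(-2 + 12)) = 336143*(7/10)/2405 = 336143*((⅒)*7)/2405 = (336143/2405)*(7/10) = 2353001/24050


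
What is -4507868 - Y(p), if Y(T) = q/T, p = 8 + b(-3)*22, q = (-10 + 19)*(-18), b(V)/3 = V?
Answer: -428247541/95 ≈ -4.5079e+6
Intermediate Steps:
b(V) = 3*V
q = -162 (q = 9*(-18) = -162)
p = -190 (p = 8 + (3*(-3))*22 = 8 - 9*22 = 8 - 198 = -190)
Y(T) = -162/T
-4507868 - Y(p) = -4507868 - (-162)/(-190) = -4507868 - (-162)*(-1)/190 = -4507868 - 1*81/95 = -4507868 - 81/95 = -428247541/95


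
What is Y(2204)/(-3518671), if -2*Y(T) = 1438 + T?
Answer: 1821/3518671 ≈ 0.00051752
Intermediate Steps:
Y(T) = -719 - T/2 (Y(T) = -(1438 + T)/2 = -719 - T/2)
Y(2204)/(-3518671) = (-719 - ½*2204)/(-3518671) = (-719 - 1102)*(-1/3518671) = -1821*(-1/3518671) = 1821/3518671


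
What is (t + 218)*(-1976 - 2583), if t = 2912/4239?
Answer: -4226256826/4239 ≈ -9.9699e+5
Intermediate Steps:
t = 2912/4239 (t = 2912*(1/4239) = 2912/4239 ≈ 0.68695)
(t + 218)*(-1976 - 2583) = (2912/4239 + 218)*(-1976 - 2583) = (927014/4239)*(-4559) = -4226256826/4239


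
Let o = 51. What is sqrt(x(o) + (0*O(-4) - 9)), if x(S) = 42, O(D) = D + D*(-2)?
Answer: sqrt(33) ≈ 5.7446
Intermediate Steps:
O(D) = -D (O(D) = D - 2*D = -D)
sqrt(x(o) + (0*O(-4) - 9)) = sqrt(42 + (0*(-1*(-4)) - 9)) = sqrt(42 + (0*4 - 9)) = sqrt(42 + (0 - 9)) = sqrt(42 - 9) = sqrt(33)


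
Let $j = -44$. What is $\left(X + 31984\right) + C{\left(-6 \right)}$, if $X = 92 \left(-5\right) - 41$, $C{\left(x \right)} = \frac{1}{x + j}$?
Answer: $\frac{1574149}{50} \approx 31483.0$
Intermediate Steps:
$C{\left(x \right)} = \frac{1}{-44 + x}$ ($C{\left(x \right)} = \frac{1}{x - 44} = \frac{1}{-44 + x}$)
$X = -501$ ($X = -460 - 41 = -501$)
$\left(X + 31984\right) + C{\left(-6 \right)} = \left(-501 + 31984\right) + \frac{1}{-44 - 6} = 31483 + \frac{1}{-50} = 31483 - \frac{1}{50} = \frac{1574149}{50}$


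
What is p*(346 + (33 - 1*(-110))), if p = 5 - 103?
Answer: -47922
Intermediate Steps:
p = -98
p*(346 + (33 - 1*(-110))) = -98*(346 + (33 - 1*(-110))) = -98*(346 + (33 + 110)) = -98*(346 + 143) = -98*489 = -47922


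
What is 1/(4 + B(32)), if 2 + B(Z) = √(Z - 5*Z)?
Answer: 1/66 - 2*I*√2/33 ≈ 0.015152 - 0.08571*I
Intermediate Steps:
B(Z) = -2 + 2*√(-Z) (B(Z) = -2 + √(Z - 5*Z) = -2 + √(-4*Z) = -2 + 2*√(-Z))
1/(4 + B(32)) = 1/(4 + (-2 + 2*√(-1*32))) = 1/(4 + (-2 + 2*√(-32))) = 1/(4 + (-2 + 2*(4*I*√2))) = 1/(4 + (-2 + 8*I*√2)) = 1/(2 + 8*I*√2)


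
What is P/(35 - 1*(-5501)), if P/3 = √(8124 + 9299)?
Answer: 3*√17423/5536 ≈ 0.071530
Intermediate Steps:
P = 3*√17423 (P = 3*√(8124 + 9299) = 3*√17423 ≈ 395.99)
P/(35 - 1*(-5501)) = (3*√17423)/(35 - 1*(-5501)) = (3*√17423)/(35 + 5501) = (3*√17423)/5536 = (3*√17423)*(1/5536) = 3*√17423/5536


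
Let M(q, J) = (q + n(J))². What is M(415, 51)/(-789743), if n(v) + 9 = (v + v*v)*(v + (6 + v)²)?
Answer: -76597609024036/789743 ≈ -9.6991e+7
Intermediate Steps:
n(v) = -9 + (v + v²)*(v + (6 + v)²) (n(v) = -9 + (v + v*v)*(v + (6 + v)²) = -9 + (v + v²)*(v + (6 + v)²))
M(q, J) = (-9 + q + J⁴ + 14*J³ + 36*J + 49*J²)² (M(q, J) = (q + (-9 + J⁴ + 14*J³ + 36*J + 49*J²))² = (-9 + q + J⁴ + 14*J³ + 36*J + 49*J²)²)
M(415, 51)/(-789743) = (-9 + 415 + 51⁴ + 14*51³ + 36*51 + 49*51²)²/(-789743) = (-9 + 415 + 6765201 + 14*132651 + 1836 + 49*2601)²*(-1/789743) = (-9 + 415 + 6765201 + 1857114 + 1836 + 127449)²*(-1/789743) = 8752006²*(-1/789743) = 76597609024036*(-1/789743) = -76597609024036/789743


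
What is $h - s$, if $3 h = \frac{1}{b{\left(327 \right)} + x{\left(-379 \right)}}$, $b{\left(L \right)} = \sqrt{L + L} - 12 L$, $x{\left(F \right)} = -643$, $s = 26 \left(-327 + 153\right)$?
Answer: $\frac{283068960053}{62570505} - \frac{\sqrt{654}}{62570505} \approx 4524.0$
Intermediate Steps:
$s = -4524$ ($s = 26 \left(-174\right) = -4524$)
$b{\left(L \right)} = - 12 L + \sqrt{2} \sqrt{L}$ ($b{\left(L \right)} = \sqrt{2 L} - 12 L = \sqrt{2} \sqrt{L} - 12 L = - 12 L + \sqrt{2} \sqrt{L}$)
$h = \frac{1}{3 \left(-4567 + \sqrt{654}\right)}$ ($h = \frac{1}{3 \left(\left(\left(-12\right) 327 + \sqrt{2} \sqrt{327}\right) - 643\right)} = \frac{1}{3 \left(\left(-3924 + \sqrt{654}\right) - 643\right)} = \frac{1}{3 \left(-4567 + \sqrt{654}\right)} \approx -7.3398 \cdot 10^{-5}$)
$h - s = \left(- \frac{4567}{62570505} - \frac{\sqrt{654}}{62570505}\right) - -4524 = \left(- \frac{4567}{62570505} - \frac{\sqrt{654}}{62570505}\right) + 4524 = \frac{283068960053}{62570505} - \frac{\sqrt{654}}{62570505}$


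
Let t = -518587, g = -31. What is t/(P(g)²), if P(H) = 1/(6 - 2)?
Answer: -8297392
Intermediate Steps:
P(H) = ¼ (P(H) = 1/4 = ¼)
t/(P(g)²) = -518587/((¼)²) = -518587/1/16 = -518587*16 = -8297392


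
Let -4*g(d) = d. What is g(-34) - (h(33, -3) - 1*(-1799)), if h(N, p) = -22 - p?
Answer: -3543/2 ≈ -1771.5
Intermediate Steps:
g(d) = -d/4
g(-34) - (h(33, -3) - 1*(-1799)) = -¼*(-34) - ((-22 - 1*(-3)) - 1*(-1799)) = 17/2 - ((-22 + 3) + 1799) = 17/2 - (-19 + 1799) = 17/2 - 1*1780 = 17/2 - 1780 = -3543/2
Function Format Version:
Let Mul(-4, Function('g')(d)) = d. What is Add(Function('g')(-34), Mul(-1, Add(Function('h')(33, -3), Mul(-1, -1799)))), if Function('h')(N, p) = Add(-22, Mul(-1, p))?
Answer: Rational(-3543, 2) ≈ -1771.5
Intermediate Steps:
Function('g')(d) = Mul(Rational(-1, 4), d)
Add(Function('g')(-34), Mul(-1, Add(Function('h')(33, -3), Mul(-1, -1799)))) = Add(Mul(Rational(-1, 4), -34), Mul(-1, Add(Add(-22, Mul(-1, -3)), Mul(-1, -1799)))) = Add(Rational(17, 2), Mul(-1, Add(Add(-22, 3), 1799))) = Add(Rational(17, 2), Mul(-1, Add(-19, 1799))) = Add(Rational(17, 2), Mul(-1, 1780)) = Add(Rational(17, 2), -1780) = Rational(-3543, 2)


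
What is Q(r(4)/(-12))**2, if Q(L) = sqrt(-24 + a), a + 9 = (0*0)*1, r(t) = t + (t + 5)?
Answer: -33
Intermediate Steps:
r(t) = 5 + 2*t (r(t) = t + (5 + t) = 5 + 2*t)
a = -9 (a = -9 + (0*0)*1 = -9 + 0*1 = -9 + 0 = -9)
Q(L) = I*sqrt(33) (Q(L) = sqrt(-24 - 9) = sqrt(-33) = I*sqrt(33))
Q(r(4)/(-12))**2 = (I*sqrt(33))**2 = -33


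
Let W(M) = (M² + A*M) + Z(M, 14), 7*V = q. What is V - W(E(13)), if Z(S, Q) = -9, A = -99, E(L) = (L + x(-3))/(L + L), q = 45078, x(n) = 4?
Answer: 30819599/4732 ≈ 6513.0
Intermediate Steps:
E(L) = (4 + L)/(2*L) (E(L) = (L + 4)/(L + L) = (4 + L)/((2*L)) = (4 + L)*(1/(2*L)) = (4 + L)/(2*L))
V = 45078/7 (V = (⅐)*45078 = 45078/7 ≈ 6439.7)
W(M) = -9 + M² - 99*M (W(M) = (M² - 99*M) - 9 = -9 + M² - 99*M)
V - W(E(13)) = 45078/7 - (-9 + ((½)*(4 + 13)/13)² - 99*(4 + 13)/(2*13)) = 45078/7 - (-9 + ((½)*(1/13)*17)² - 99*17/(2*13)) = 45078/7 - (-9 + (17/26)² - 99*17/26) = 45078/7 - (-9 + 289/676 - 1683/26) = 45078/7 - 1*(-49553/676) = 45078/7 + 49553/676 = 30819599/4732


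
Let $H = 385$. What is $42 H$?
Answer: $16170$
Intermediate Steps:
$42 H = 42 \cdot 385 = 16170$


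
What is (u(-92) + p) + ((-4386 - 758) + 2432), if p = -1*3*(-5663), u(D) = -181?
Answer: 14096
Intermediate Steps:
p = 16989 (p = -3*(-5663) = 16989)
(u(-92) + p) + ((-4386 - 758) + 2432) = (-181 + 16989) + ((-4386 - 758) + 2432) = 16808 + (-5144 + 2432) = 16808 - 2712 = 14096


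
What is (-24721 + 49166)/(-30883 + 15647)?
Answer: -24445/15236 ≈ -1.6044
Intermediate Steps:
(-24721 + 49166)/(-30883 + 15647) = 24445/(-15236) = 24445*(-1/15236) = -24445/15236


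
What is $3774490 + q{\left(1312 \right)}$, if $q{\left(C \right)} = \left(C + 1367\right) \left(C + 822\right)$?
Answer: $9491476$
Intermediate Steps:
$q{\left(C \right)} = \left(822 + C\right) \left(1367 + C\right)$ ($q{\left(C \right)} = \left(1367 + C\right) \left(822 + C\right) = \left(822 + C\right) \left(1367 + C\right)$)
$3774490 + q{\left(1312 \right)} = 3774490 + \left(1123674 + 1312^{2} + 2189 \cdot 1312\right) = 3774490 + \left(1123674 + 1721344 + 2871968\right) = 3774490 + 5716986 = 9491476$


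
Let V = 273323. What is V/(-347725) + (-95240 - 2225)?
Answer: -33891290448/347725 ≈ -97466.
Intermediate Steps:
V/(-347725) + (-95240 - 2225) = 273323/(-347725) + (-95240 - 2225) = 273323*(-1/347725) - 97465 = -273323/347725 - 97465 = -33891290448/347725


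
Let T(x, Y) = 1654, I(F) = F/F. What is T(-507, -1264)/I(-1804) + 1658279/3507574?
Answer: 829026525/501082 ≈ 1654.5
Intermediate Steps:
I(F) = 1
T(-507, -1264)/I(-1804) + 1658279/3507574 = 1654/1 + 1658279/3507574 = 1654*1 + 1658279*(1/3507574) = 1654 + 236897/501082 = 829026525/501082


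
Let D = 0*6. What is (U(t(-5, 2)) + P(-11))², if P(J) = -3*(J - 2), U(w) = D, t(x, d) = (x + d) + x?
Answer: 1521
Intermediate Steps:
D = 0
t(x, d) = d + 2*x (t(x, d) = (d + x) + x = d + 2*x)
U(w) = 0
P(J) = 6 - 3*J (P(J) = -3*(-2 + J) = 6 - 3*J)
(U(t(-5, 2)) + P(-11))² = (0 + (6 - 3*(-11)))² = (0 + (6 + 33))² = (0 + 39)² = 39² = 1521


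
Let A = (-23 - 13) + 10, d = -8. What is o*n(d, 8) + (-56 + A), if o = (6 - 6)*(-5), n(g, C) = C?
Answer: -82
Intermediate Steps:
A = -26 (A = -36 + 10 = -26)
o = 0 (o = 0*(-5) = 0)
o*n(d, 8) + (-56 + A) = 0*8 + (-56 - 26) = 0 - 82 = -82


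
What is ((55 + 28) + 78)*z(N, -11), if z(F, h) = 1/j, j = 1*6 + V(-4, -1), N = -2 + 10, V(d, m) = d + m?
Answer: 161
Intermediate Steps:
N = 8
j = 1 (j = 1*6 + (-4 - 1) = 6 - 5 = 1)
z(F, h) = 1 (z(F, h) = 1/1 = 1)
((55 + 28) + 78)*z(N, -11) = ((55 + 28) + 78)*1 = (83 + 78)*1 = 161*1 = 161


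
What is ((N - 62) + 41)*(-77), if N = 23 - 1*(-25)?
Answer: -2079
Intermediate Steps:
N = 48 (N = 23 + 25 = 48)
((N - 62) + 41)*(-77) = ((48 - 62) + 41)*(-77) = (-14 + 41)*(-77) = 27*(-77) = -2079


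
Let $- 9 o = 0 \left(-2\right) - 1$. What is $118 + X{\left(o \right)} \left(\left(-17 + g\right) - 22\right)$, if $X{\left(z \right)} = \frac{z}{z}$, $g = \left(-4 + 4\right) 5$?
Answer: $79$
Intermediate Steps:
$o = \frac{1}{9}$ ($o = - \frac{0 \left(-2\right) - 1}{9} = - \frac{0 - 1}{9} = \left(- \frac{1}{9}\right) \left(-1\right) = \frac{1}{9} \approx 0.11111$)
$g = 0$ ($g = 0 \cdot 5 = 0$)
$X{\left(z \right)} = 1$
$118 + X{\left(o \right)} \left(\left(-17 + g\right) - 22\right) = 118 + 1 \left(\left(-17 + 0\right) - 22\right) = 118 + 1 \left(-17 - 22\right) = 118 + 1 \left(-39\right) = 118 - 39 = 79$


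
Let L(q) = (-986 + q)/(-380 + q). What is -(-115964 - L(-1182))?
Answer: 90568968/781 ≈ 1.1597e+5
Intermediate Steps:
L(q) = (-986 + q)/(-380 + q)
-(-115964 - L(-1182)) = -(-115964 - (-986 - 1182)/(-380 - 1182)) = -(-115964 - (-2168)/(-1562)) = -(-115964 - (-1)*(-2168)/1562) = -(-115964 - 1*1084/781) = -(-115964 - 1084/781) = -1*(-90568968/781) = 90568968/781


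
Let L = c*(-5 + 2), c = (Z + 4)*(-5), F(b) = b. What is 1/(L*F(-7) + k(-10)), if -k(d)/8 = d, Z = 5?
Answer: -1/865 ≈ -0.0011561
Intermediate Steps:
k(d) = -8*d
c = -45 (c = (5 + 4)*(-5) = 9*(-5) = -45)
L = 135 (L = -45*(-5 + 2) = -45*(-3) = 135)
1/(L*F(-7) + k(-10)) = 1/(135*(-7) - 8*(-10)) = 1/(-945 + 80) = 1/(-865) = -1/865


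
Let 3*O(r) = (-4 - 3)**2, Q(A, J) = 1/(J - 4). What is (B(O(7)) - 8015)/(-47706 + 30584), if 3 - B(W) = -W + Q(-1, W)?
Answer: 443764/950271 ≈ 0.46699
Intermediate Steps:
Q(A, J) = 1/(-4 + J)
O(r) = 49/3 (O(r) = (-4 - 3)**2/3 = (1/3)*(-7)**2 = (1/3)*49 = 49/3)
B(W) = 3 + W - 1/(-4 + W) (B(W) = 3 - (-W + 1/(-4 + W)) = 3 - (1/(-4 + W) - W) = 3 + (W - 1/(-4 + W)) = 3 + W - 1/(-4 + W))
(B(O(7)) - 8015)/(-47706 + 30584) = ((-13 + (49/3)**2 - 1*49/3)/(-4 + 49/3) - 8015)/(-47706 + 30584) = ((-13 + 2401/9 - 49/3)/(37/3) - 8015)/(-17122) = ((3/37)*(2137/9) - 8015)*(-1/17122) = (2137/111 - 8015)*(-1/17122) = -887528/111*(-1/17122) = 443764/950271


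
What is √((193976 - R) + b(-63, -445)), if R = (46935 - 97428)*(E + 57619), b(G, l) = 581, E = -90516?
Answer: 8*I*√25951151 ≈ 40754.0*I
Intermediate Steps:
R = 1661068221 (R = (46935 - 97428)*(-90516 + 57619) = -50493*(-32897) = 1661068221)
√((193976 - R) + b(-63, -445)) = √((193976 - 1*1661068221) + 581) = √((193976 - 1661068221) + 581) = √(-1660874245 + 581) = √(-1660873664) = 8*I*√25951151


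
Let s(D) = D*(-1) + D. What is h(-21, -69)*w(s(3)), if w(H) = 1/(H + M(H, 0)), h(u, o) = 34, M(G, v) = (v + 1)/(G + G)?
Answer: 0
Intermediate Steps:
M(G, v) = (1 + v)/(2*G) (M(G, v) = (1 + v)/((2*G)) = (1 + v)*(1/(2*G)) = (1 + v)/(2*G))
s(D) = 0 (s(D) = -D + D = 0)
w(H) = 1/(H + 1/(2*H)) (w(H) = 1/(H + (1 + 0)/(2*H)) = 1/(H + (½)*1/H) = 1/(H + 1/(2*H)))
h(-21, -69)*w(s(3)) = 34*(2*0/(1 + 2*0²)) = 34*(2*0/(1 + 2*0)) = 34*(2*0/(1 + 0)) = 34*(2*0/1) = 34*(2*0*1) = 34*0 = 0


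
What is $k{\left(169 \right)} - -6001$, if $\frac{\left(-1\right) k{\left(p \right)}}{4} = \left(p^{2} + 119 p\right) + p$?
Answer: $-189363$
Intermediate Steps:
$k{\left(p \right)} = - 480 p - 4 p^{2}$ ($k{\left(p \right)} = - 4 \left(\left(p^{2} + 119 p\right) + p\right) = - 4 \left(p^{2} + 120 p\right) = - 480 p - 4 p^{2}$)
$k{\left(169 \right)} - -6001 = \left(-4\right) 169 \left(120 + 169\right) - -6001 = \left(-4\right) 169 \cdot 289 + 6001 = -195364 + 6001 = -189363$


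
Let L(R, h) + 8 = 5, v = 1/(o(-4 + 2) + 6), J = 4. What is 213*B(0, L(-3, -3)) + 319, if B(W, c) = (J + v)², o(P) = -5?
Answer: 5644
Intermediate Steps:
v = 1 (v = 1/(-5 + 6) = 1/1 = 1)
L(R, h) = -3 (L(R, h) = -8 + 5 = -3)
B(W, c) = 25 (B(W, c) = (4 + 1)² = 5² = 25)
213*B(0, L(-3, -3)) + 319 = 213*25 + 319 = 5325 + 319 = 5644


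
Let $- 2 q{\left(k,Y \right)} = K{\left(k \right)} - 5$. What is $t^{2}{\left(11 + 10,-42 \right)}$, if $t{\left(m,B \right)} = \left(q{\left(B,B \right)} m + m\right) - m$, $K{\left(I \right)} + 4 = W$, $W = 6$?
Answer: $\frac{3969}{4} \approx 992.25$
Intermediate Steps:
$K{\left(I \right)} = 2$ ($K{\left(I \right)} = -4 + 6 = 2$)
$q{\left(k,Y \right)} = \frac{3}{2}$ ($q{\left(k,Y \right)} = - \frac{2 - 5}{2} = \left(- \frac{1}{2}\right) \left(-3\right) = \frac{3}{2}$)
$t{\left(m,B \right)} = \frac{3 m}{2}$ ($t{\left(m,B \right)} = \left(\frac{3 m}{2} + m\right) - m = \frac{5 m}{2} - m = \frac{3 m}{2}$)
$t^{2}{\left(11 + 10,-42 \right)} = \left(\frac{3 \left(11 + 10\right)}{2}\right)^{2} = \left(\frac{3}{2} \cdot 21\right)^{2} = \left(\frac{63}{2}\right)^{2} = \frac{3969}{4}$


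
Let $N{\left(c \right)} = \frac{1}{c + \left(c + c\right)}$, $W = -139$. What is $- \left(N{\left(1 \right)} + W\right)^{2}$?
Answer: $- \frac{173056}{9} \approx -19228.0$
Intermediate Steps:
$N{\left(c \right)} = \frac{1}{3 c}$ ($N{\left(c \right)} = \frac{1}{c + 2 c} = \frac{1}{3 c}$)
$- \left(N{\left(1 \right)} + W\right)^{2} = - \left(\frac{1}{3 \cdot 1} - 139\right)^{2} = - \left(\frac{1}{3} \cdot 1 - 139\right)^{2} = - \left(\frac{1}{3} - 139\right)^{2} = - \left(- \frac{416}{3}\right)^{2} = \left(-1\right) \frac{173056}{9} = - \frac{173056}{9}$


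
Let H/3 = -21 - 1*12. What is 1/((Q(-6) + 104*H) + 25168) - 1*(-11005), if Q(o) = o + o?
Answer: 163534301/14860 ≈ 11005.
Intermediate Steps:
H = -99 (H = 3*(-21 - 1*12) = 3*(-21 - 12) = 3*(-33) = -99)
Q(o) = 2*o
1/((Q(-6) + 104*H) + 25168) - 1*(-11005) = 1/((2*(-6) + 104*(-99)) + 25168) - 1*(-11005) = 1/((-12 - 10296) + 25168) + 11005 = 1/(-10308 + 25168) + 11005 = 1/14860 + 11005 = 163534301/14860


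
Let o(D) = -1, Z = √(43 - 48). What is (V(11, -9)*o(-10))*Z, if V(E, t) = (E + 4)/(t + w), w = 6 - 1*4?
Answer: 15*I*√5/7 ≈ 4.7916*I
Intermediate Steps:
w = 2 (w = 6 - 4 = 2)
Z = I*√5 (Z = √(-5) = I*√5 ≈ 2.2361*I)
V(E, t) = (4 + E)/(2 + t) (V(E, t) = (E + 4)/(t + 2) = (4 + E)/(2 + t))
(V(11, -9)*o(-10))*Z = (((4 + 11)/(2 - 9))*(-1))*(I*√5) = ((15/(-7))*(-1))*(I*√5) = (-⅐*15*(-1))*(I*√5) = (-15/7*(-1))*(I*√5) = 15*(I*√5)/7 = 15*I*√5/7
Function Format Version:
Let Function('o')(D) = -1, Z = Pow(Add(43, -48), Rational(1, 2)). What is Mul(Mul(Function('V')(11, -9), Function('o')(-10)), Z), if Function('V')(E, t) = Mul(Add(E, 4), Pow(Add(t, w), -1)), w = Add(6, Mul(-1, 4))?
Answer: Mul(Rational(15, 7), I, Pow(5, Rational(1, 2))) ≈ Mul(4.7916, I)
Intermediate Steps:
w = 2 (w = Add(6, -4) = 2)
Z = Mul(I, Pow(5, Rational(1, 2))) (Z = Pow(-5, Rational(1, 2)) = Mul(I, Pow(5, Rational(1, 2))) ≈ Mul(2.2361, I))
Function('V')(E, t) = Mul(Pow(Add(2, t), -1), Add(4, E)) (Function('V')(E, t) = Mul(Add(E, 4), Pow(Add(t, 2), -1)) = Mul(Add(4, E), Pow(Add(2, t), -1)) = Mul(Pow(Add(2, t), -1), Add(4, E)))
Mul(Mul(Function('V')(11, -9), Function('o')(-10)), Z) = Mul(Mul(Mul(Pow(Add(2, -9), -1), Add(4, 11)), -1), Mul(I, Pow(5, Rational(1, 2)))) = Mul(Mul(Mul(Pow(-7, -1), 15), -1), Mul(I, Pow(5, Rational(1, 2)))) = Mul(Mul(Mul(Rational(-1, 7), 15), -1), Mul(I, Pow(5, Rational(1, 2)))) = Mul(Mul(Rational(-15, 7), -1), Mul(I, Pow(5, Rational(1, 2)))) = Mul(Rational(15, 7), Mul(I, Pow(5, Rational(1, 2)))) = Mul(Rational(15, 7), I, Pow(5, Rational(1, 2)))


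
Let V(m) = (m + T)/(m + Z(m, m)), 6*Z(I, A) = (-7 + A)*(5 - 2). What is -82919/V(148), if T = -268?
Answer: 36235603/240 ≈ 1.5098e+5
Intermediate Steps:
Z(I, A) = -7/2 + A/2 (Z(I, A) = ((-7 + A)*(5 - 2))/6 = ((-7 + A)*3)/6 = (-21 + 3*A)/6 = -7/2 + A/2)
V(m) = (-268 + m)/(-7/2 + 3*m/2) (V(m) = (m - 268)/(m + (-7/2 + m/2)) = (-268 + m)/(-7/2 + 3*m/2))
-82919/V(148) = -82919*(-7 + 3*148)/(2*(-268 + 148)) = -82919/(2*(-120)/(-7 + 444)) = -82919/(2*(-120)/437) = -82919/(2*(1/437)*(-120)) = -82919/(-240/437) = -82919*(-437/240) = 36235603/240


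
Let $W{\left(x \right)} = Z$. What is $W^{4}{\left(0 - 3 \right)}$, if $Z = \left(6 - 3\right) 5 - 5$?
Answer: $10000$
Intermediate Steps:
$Z = 10$ ($Z = 3 \cdot 5 - 5 = 15 - 5 = 10$)
$W{\left(x \right)} = 10$
$W^{4}{\left(0 - 3 \right)} = 10^{4} = 10000$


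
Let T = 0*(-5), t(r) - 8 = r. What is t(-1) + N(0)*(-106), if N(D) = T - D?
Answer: 7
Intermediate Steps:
t(r) = 8 + r
T = 0
N(D) = -D (N(D) = 0 - D = -D)
t(-1) + N(0)*(-106) = (8 - 1) - 1*0*(-106) = 7 + 0*(-106) = 7 + 0 = 7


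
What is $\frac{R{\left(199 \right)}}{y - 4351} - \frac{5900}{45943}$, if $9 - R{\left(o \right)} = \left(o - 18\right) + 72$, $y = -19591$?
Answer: $- \frac{65023854}{549983653} \approx -0.11823$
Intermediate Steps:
$R{\left(o \right)} = -45 - o$ ($R{\left(o \right)} = 9 - \left(\left(o - 18\right) + 72\right) = 9 - \left(\left(-18 + o\right) + 72\right) = 9 - \left(54 + o\right) = -45 - o$)
$\frac{R{\left(199 \right)}}{y - 4351} - \frac{5900}{45943} = \frac{-45 - 199}{-19591 - 4351} - \frac{5900}{45943} = - \frac{244}{-23942} - \frac{5900}{45943} = \left(-244\right) \left(- \frac{1}{23942}\right) - \frac{5900}{45943} = \frac{122}{11971} - \frac{5900}{45943} = - \frac{65023854}{549983653}$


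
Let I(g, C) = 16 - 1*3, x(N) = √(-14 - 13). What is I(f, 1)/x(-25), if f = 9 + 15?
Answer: -13*I*√3/9 ≈ -2.5019*I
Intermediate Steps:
x(N) = 3*I*√3 (x(N) = √(-27) = 3*I*√3)
f = 24
I(g, C) = 13 (I(g, C) = 16 - 3 = 13)
I(f, 1)/x(-25) = 13/((3*I*√3)) = 13*(-I*√3/9) = -13*I*√3/9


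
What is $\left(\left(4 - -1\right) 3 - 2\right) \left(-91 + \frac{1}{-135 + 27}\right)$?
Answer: $- \frac{127777}{108} \approx -1183.1$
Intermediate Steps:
$\left(\left(4 - -1\right) 3 - 2\right) \left(-91 + \frac{1}{-135 + 27}\right) = \left(\left(4 + 1\right) 3 - 2\right) \left(-91 + \frac{1}{-108}\right) = \left(5 \cdot 3 - 2\right) \left(-91 - \frac{1}{108}\right) = \left(15 - 2\right) \left(- \frac{9829}{108}\right) = 13 \left(- \frac{9829}{108}\right) = - \frac{127777}{108}$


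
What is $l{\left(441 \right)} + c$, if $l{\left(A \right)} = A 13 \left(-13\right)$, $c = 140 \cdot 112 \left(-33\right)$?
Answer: $-591969$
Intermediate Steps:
$c = -517440$ ($c = 15680 \left(-33\right) = -517440$)
$l{\left(A \right)} = - 169 A$ ($l{\left(A \right)} = 13 A \left(-13\right) = - 169 A$)
$l{\left(441 \right)} + c = \left(-169\right) 441 - 517440 = -74529 - 517440 = -591969$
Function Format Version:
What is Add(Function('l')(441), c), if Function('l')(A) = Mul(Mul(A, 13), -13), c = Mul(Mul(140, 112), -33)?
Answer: -591969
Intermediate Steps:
c = -517440 (c = Mul(15680, -33) = -517440)
Function('l')(A) = Mul(-169, A) (Function('l')(A) = Mul(Mul(13, A), -13) = Mul(-169, A))
Add(Function('l')(441), c) = Add(Mul(-169, 441), -517440) = Add(-74529, -517440) = -591969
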